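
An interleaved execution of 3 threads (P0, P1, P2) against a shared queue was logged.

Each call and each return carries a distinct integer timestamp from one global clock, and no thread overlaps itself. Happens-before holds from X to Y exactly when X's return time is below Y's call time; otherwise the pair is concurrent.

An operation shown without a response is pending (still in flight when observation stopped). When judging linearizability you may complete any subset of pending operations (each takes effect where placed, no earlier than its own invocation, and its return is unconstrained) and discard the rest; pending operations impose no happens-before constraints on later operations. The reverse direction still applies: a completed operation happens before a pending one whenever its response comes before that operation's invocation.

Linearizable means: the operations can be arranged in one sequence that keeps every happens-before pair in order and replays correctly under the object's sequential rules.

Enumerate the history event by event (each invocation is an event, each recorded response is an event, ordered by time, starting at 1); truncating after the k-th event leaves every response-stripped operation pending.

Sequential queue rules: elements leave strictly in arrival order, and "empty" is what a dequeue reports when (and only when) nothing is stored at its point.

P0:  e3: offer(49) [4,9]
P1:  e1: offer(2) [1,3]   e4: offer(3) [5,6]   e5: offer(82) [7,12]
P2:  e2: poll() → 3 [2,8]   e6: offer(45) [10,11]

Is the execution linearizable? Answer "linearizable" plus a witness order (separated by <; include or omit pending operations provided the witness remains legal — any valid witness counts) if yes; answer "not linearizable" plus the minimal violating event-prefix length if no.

through event 7 a valid linearization exists; event 8 (e2 responding at time 8) ends that
3 completed operations, 3 real-time-consistent orders — every queue replay fails
including or dropping the 2 pending operations (e3, e5) in any combination fails
for example e1, e2, e4 (pending dropped) fails at step 2: e2 poll() → 3 is not legal there
for example e1, e4, e2 (pending dropped) fails at step 3: e2 poll() → 3 is not legal there

not linearizable — minimal violating prefix: 8 events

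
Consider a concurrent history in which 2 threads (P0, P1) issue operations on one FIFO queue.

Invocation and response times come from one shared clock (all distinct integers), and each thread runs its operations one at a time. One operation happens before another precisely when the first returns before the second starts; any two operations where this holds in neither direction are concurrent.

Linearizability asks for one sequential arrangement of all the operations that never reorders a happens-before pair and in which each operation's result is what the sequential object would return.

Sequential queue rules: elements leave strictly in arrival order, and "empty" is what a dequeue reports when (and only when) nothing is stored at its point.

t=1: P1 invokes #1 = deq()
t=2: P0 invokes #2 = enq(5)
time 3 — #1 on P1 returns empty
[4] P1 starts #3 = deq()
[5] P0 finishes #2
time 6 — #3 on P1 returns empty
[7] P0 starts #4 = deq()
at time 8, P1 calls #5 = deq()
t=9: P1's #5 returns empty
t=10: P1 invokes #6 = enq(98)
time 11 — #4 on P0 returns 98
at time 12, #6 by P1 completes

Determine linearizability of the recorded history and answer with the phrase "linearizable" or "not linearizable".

already the first 11 events (up to #4's response at time 11) admit no linearization; the first 10 still do
real-time-consistent orders of the 5 completed operations: 6 — all fail the FIFO queue replay
no escape via the 1 pending operation (#6): every completion choice fails
for example #1, #2, #3, #4, #5 (pending dropped) fails at step 3: #3 deq() → empty is not legal there
for example #1, #2, #3, #5, #4 (pending dropped) fails at step 3: #3 deq() → empty is not legal there

not linearizable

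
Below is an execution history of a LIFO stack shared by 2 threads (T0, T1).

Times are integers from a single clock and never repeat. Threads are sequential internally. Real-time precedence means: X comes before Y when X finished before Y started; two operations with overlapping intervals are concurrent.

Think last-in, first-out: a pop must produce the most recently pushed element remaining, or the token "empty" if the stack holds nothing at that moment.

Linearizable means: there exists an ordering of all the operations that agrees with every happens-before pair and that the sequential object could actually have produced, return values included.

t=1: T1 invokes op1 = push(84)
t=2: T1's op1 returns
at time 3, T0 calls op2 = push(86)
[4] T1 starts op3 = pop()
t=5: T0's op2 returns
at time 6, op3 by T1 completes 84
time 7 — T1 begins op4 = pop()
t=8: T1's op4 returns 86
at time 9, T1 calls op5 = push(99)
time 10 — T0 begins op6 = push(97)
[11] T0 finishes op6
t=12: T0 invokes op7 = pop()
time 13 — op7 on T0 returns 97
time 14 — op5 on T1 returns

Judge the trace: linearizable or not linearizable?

linearizable

one valid linearization: op1, op3, op2, op4, op5, op6, op7
step 1: op1 push(84) — stack <84>
step 2: op3 pop() → 84 — stack <>
step 3: op2 push(86) — stack <86>
step 4: op4 pop() → 86 — stack <>
step 5: op5 push(99) — stack <99>
step 6: op6 push(97) — stack <99,97>
step 7: op7 pop() → 97 — stack <99>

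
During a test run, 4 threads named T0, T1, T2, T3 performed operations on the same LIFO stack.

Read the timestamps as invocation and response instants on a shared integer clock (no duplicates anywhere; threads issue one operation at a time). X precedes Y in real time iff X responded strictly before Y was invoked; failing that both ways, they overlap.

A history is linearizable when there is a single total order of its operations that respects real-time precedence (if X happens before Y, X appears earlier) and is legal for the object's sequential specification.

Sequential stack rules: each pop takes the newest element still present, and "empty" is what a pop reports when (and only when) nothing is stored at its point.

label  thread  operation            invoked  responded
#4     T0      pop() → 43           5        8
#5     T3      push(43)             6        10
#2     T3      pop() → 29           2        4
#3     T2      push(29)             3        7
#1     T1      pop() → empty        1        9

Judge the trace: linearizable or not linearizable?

witness order: #1, #3, #2, #5, #4
1. #1 pop() → empty, leaving stack <>
2. #3 push(29), leaving stack <29>
3. #2 pop() → 29, leaving stack <>
4. #5 push(43), leaving stack <43>
5. #4 pop() → 43, leaving stack <>

linearizable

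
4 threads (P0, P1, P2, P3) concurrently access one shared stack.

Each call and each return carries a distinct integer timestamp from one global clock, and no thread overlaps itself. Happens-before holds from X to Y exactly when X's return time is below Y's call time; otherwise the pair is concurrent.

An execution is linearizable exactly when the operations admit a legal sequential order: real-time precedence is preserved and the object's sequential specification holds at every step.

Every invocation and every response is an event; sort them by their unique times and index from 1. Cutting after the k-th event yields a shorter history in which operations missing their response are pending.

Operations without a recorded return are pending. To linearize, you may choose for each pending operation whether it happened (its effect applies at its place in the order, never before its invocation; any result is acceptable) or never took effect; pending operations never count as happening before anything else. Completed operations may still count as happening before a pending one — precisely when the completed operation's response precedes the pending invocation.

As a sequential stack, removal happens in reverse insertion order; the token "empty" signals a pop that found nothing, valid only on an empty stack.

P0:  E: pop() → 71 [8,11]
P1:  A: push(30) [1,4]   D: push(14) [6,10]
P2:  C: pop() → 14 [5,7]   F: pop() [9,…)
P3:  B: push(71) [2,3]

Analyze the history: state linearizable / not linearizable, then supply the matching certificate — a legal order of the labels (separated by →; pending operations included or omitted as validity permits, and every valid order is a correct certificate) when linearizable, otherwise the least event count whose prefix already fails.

linearizable — witness: A → B → D → C → E

after step 1 (A push(30)): stack <30>
after step 2 (B push(71)): stack <30,71>
after step 3 (D push(14)): stack <30,71,14>
after step 4 (C pop() → 14): stack <30,71>
after step 5 (E pop() → 71): stack <30>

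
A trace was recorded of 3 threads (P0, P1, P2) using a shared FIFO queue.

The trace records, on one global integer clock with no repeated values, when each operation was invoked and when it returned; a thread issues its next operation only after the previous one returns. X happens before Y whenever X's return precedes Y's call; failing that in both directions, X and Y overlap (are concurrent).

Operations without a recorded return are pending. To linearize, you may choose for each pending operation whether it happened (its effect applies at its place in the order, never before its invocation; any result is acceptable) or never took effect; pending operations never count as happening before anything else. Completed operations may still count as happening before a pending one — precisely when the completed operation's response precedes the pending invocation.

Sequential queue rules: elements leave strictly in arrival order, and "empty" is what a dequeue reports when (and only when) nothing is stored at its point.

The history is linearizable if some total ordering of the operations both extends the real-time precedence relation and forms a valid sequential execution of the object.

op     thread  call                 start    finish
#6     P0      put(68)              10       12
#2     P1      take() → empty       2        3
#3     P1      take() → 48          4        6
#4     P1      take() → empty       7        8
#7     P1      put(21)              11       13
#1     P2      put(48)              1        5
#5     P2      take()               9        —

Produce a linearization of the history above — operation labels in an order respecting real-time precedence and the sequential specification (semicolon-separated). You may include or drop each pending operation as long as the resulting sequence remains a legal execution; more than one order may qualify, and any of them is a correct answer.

#2; #1; #3; #4; #5; #6; #7

1. #2 take() → empty, leaving queue <>
2. #1 put(48), leaving queue <48>
3. #3 take() → 48, leaving queue <>
4. #4 take() → empty, leaving queue <>
5. #5 take() (pending, included), leaving queue <>
6. #6 put(68), leaving queue <68>
7. #7 put(21), leaving queue <68,21>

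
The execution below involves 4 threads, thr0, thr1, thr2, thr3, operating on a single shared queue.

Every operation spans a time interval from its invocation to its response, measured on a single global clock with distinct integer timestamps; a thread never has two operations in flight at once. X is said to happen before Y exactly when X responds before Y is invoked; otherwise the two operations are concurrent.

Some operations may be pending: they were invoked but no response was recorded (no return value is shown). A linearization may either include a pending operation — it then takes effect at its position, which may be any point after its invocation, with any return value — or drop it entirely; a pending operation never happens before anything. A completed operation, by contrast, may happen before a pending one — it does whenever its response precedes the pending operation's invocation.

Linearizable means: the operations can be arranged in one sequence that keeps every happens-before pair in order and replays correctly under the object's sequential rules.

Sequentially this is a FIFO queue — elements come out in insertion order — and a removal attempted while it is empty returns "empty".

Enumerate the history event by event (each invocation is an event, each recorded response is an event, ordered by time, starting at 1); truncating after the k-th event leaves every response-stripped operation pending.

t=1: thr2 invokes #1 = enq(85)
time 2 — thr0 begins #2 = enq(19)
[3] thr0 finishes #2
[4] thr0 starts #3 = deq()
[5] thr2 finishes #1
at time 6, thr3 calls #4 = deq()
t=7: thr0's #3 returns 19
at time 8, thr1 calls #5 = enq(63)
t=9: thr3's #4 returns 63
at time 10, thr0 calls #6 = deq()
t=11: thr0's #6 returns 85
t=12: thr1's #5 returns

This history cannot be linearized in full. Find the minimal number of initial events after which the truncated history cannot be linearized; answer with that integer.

events 1..8 are linearizable; a witness order is #1, #2, #4, #3:
after step 1 (#1 enq(85)): queue <85>
after step 2 (#2 enq(19)): queue <85,19>
after step 3 (#4 deq() (pending, included)): queue <19>
after step 4 (#3 deq() → 19): queue <>
at event 9 (#4's time-9 response) nothing linearizes any more
no escape via the 1 pending operation (#5): every completion choice fails
take #1, #2, #3, #4 (pending dropped): step 3 already fails, because #3 deq() → 19 cannot occur there
take #1, #2, #4, #3 (pending dropped): step 3 already fails, because #4 deq() → 63 cannot occur there

9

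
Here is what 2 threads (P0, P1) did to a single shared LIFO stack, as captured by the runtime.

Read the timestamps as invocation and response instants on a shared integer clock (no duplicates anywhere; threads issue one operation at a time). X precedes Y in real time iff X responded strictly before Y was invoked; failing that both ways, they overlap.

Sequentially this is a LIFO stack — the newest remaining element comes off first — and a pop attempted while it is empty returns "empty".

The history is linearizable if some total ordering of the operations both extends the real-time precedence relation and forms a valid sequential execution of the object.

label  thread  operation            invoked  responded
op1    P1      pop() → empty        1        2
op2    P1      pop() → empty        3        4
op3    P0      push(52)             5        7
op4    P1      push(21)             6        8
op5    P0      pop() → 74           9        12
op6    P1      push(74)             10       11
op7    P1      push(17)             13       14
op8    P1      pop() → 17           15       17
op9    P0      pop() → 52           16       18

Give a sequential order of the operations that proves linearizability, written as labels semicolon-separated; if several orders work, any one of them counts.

step 1: op1 pop() → empty — stack <>
step 2: op2 pop() → empty — stack <>
step 3: op4 push(21) — stack <21>
step 4: op3 push(52) — stack <21,52>
step 5: op6 push(74) — stack <21,52,74>
step 6: op5 pop() → 74 — stack <21,52>
step 7: op7 push(17) — stack <21,52,17>
step 8: op8 pop() → 17 — stack <21,52>
step 9: op9 pop() → 52 — stack <21>

op1; op2; op4; op3; op6; op5; op7; op8; op9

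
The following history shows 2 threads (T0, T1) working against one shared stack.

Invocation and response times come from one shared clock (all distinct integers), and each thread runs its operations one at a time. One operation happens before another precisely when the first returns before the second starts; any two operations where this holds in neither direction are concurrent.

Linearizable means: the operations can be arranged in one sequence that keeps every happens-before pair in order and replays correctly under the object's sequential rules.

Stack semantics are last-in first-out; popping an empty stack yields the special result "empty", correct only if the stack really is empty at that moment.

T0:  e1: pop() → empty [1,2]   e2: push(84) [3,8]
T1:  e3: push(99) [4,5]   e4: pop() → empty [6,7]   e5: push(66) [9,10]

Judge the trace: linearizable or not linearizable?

not linearizable

the violation lands at event 7, e4's response at time 7: events 1..6 linearize, events 1..7 do not
one real-time candidate order over the 3 completed operations — the stack replay rejects it
including or dropping the 1 pending operation (e2) in any combination fails
take e1, e3, e4 (pending dropped): step 3 already fails, because e4 pop() → empty cannot occur there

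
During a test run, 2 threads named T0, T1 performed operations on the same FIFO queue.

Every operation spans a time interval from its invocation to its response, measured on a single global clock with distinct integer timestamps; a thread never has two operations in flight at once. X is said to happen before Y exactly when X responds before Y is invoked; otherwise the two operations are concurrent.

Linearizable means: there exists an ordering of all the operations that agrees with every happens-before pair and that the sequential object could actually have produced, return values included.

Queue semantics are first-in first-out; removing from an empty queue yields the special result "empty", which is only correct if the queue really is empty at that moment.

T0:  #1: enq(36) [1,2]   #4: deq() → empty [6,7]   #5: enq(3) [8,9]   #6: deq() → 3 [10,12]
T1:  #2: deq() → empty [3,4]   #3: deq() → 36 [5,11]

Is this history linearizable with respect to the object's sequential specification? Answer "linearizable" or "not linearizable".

cut after 3 events: linearizable; cut after 4 events (#2 responds, time 4): not linearizable
one real-time candidate order over the 2 completed operations — the FIFO queue replay rejects it
e.g. #1, #2: illegal at step 2, since #2 deq() → empty cannot apply there

not linearizable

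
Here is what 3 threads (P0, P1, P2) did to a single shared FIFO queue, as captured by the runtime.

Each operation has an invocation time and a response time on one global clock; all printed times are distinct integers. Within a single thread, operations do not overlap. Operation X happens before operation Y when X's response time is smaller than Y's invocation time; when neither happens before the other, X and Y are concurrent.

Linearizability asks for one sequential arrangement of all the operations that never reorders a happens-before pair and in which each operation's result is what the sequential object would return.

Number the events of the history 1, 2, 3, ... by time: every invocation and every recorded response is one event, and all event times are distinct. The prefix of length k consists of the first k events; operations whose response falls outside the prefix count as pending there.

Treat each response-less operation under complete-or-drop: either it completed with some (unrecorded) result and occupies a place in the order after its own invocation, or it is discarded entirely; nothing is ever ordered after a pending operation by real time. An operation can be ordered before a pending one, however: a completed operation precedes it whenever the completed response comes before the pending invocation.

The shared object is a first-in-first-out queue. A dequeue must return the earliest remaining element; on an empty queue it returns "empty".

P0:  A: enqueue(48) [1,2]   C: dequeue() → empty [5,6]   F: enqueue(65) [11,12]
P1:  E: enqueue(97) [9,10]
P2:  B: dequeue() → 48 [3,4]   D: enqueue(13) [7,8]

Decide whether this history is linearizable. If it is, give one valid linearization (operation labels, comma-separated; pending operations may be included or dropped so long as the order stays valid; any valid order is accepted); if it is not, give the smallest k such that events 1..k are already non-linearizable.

1. A enqueue(48), leaving queue <48>
2. B dequeue() → 48, leaving queue <>
3. C dequeue() → empty, leaving queue <>
4. D enqueue(13), leaving queue <13>
5. E enqueue(97), leaving queue <13,97>
6. F enqueue(65), leaving queue <13,97,65>

linearizable — witness: A, B, C, D, E, F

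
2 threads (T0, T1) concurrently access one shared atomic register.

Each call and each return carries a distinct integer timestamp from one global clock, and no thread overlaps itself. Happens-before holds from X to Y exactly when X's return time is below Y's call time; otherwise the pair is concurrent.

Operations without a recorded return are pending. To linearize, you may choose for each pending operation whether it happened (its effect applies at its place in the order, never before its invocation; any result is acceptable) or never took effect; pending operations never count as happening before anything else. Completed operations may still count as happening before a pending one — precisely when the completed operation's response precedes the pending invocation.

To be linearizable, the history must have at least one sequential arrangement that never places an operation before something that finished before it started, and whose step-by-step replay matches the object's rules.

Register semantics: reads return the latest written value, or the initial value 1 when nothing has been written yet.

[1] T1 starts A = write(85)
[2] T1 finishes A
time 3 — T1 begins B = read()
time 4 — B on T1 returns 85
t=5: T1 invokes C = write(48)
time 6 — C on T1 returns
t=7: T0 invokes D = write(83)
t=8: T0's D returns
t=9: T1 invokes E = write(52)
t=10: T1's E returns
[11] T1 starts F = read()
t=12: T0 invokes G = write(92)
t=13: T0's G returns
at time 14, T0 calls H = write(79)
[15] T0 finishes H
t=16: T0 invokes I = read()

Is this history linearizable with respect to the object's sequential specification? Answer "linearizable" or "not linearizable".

one valid linearization: A, B, C, D, E, F, G, H
step 1: A write(85) — value 85
step 2: B read() → 85 — value 85
step 3: C write(48) — value 48
step 4: D write(83) — value 83
step 5: E write(52) — value 52
step 6: F read() (pending, included) — value 52
step 7: G write(92) — value 92
step 8: H write(79) — value 79

linearizable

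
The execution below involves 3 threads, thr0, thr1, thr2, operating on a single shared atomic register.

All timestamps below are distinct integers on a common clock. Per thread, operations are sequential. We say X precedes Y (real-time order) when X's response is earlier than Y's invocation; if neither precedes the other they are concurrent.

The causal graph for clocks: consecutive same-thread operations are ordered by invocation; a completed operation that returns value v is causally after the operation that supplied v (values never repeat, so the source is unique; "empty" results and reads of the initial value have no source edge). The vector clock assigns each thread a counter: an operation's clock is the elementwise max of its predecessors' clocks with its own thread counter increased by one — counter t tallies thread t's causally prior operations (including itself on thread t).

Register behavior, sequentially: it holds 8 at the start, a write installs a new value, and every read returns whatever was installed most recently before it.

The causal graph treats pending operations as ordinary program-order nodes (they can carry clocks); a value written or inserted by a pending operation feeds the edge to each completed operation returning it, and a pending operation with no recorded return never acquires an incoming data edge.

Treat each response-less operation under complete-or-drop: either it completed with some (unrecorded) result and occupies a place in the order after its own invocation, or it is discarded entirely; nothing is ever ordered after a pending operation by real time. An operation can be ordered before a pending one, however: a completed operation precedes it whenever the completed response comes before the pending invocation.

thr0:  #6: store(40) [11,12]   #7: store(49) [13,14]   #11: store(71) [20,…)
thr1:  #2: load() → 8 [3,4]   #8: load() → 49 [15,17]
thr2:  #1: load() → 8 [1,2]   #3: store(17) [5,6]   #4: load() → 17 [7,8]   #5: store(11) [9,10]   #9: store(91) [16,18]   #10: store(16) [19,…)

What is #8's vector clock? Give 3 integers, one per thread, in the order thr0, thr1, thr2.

(2, 2, 0)

no predecessors for #1 (invoked 1): thr2 increments from zero → (0, 0, 1)
no predecessors for #2 (invoked 3): thr1 increments from zero → (0, 1, 0)
no predecessors for #6 (invoked 11): thr0 increments from zero → (1, 0, 0)
#3 (invocation 5): componentwise max over VC(#1)=(0, 0, 1), +1 at thr2, giving (0, 0, 2)
#7 (invocation 13): componentwise max over VC(#6)=(1, 0, 0), +1 at thr0, giving (2, 0, 0)
#4 (invocation 7): componentwise max over VC(#3)=(0, 0, 2), +1 at thr2, giving (0, 0, 3)
#11 (invocation 20): componentwise max over VC(#7)=(2, 0, 0), +1 at thr0, giving (3, 0, 0)
#5 (invocation 9): componentwise max over VC(#4)=(0, 0, 3), +1 at thr2, giving (0, 0, 4)
#8 (invocation 15): componentwise max over VC(#2)=(0, 1, 0), VC(#7)=(2, 0, 0), +1 at thr1, giving (2, 2, 0)
#9 (invocation 16): componentwise max over VC(#5)=(0, 0, 4), +1 at thr2, giving (0, 0, 5)
#10 (invocation 19): componentwise max over VC(#9)=(0, 0, 5), +1 at thr2, giving (0, 0, 6)
target: VC(#8) = (2, 2, 0)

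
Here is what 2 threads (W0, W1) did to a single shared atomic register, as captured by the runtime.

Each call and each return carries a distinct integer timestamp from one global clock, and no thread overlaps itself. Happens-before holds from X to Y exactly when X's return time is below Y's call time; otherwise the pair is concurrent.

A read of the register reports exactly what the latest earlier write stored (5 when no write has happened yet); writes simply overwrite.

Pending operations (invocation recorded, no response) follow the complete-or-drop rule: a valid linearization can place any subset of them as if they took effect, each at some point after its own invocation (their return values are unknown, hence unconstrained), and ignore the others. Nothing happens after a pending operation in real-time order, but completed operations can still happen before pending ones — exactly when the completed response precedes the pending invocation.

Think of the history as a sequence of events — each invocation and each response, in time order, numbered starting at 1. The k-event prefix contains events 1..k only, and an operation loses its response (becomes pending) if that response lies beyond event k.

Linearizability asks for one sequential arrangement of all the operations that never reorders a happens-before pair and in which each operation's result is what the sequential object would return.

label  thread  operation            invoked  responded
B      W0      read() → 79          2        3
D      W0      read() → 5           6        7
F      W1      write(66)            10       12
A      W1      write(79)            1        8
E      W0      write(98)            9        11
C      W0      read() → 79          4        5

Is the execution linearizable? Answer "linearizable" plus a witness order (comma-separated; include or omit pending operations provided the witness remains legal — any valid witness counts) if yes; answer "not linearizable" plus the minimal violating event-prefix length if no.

not linearizable — minimal violating prefix: 7 events

through event 6 a valid linearization exists; event 7 (D responding at time 7) ends that
the sole real-time-consistent order of 3 completed operations fails the atomic register replay
no escape via the 1 pending operation (A): every completion choice fails
sample order B, C, D (pending dropped) stalls at step 1 — B read() → 79 has no legal effect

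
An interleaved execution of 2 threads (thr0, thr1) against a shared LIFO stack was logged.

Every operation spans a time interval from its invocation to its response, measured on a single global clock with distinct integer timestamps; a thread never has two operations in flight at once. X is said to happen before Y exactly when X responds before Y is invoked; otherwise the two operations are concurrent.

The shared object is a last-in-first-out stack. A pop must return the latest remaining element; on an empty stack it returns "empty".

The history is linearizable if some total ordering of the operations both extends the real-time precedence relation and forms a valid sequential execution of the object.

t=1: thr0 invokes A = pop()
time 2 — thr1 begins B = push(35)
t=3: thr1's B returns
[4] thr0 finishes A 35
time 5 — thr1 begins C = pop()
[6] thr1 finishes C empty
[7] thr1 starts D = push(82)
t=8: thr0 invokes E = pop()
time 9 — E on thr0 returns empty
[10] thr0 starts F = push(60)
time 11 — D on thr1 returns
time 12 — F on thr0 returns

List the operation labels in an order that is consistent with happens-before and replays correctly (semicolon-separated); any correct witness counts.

step 1: B push(35) — stack <35>
step 2: A pop() → 35 — stack <>
step 3: C pop() → empty — stack <>
step 4: E pop() → empty — stack <>
step 5: D push(82) — stack <82>
step 6: F push(60) — stack <82,60>

B; A; C; E; D; F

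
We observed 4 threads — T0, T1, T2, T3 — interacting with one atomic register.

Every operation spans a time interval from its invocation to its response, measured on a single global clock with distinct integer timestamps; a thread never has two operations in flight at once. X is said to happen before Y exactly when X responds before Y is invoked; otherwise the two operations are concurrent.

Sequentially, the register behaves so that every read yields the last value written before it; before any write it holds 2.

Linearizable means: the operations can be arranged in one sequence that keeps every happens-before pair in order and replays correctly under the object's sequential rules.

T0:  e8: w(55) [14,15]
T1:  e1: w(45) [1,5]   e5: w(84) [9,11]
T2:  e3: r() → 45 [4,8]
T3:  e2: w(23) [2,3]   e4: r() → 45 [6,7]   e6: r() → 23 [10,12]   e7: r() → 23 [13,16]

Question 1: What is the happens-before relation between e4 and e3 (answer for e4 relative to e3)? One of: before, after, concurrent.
Answer: concurrent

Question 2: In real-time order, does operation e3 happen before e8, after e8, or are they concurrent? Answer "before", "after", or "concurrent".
Answer: before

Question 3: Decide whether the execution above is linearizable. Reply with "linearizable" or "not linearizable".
prefix check: 1..11 passes, 1..12 fails once e6's time-12 response joins
all 10 real-time-respecting orders fail — 6 completed atomic register operations, no legal replay
sample order e1, e2, e3, e4, e5, e6 stalls at step 3 — e3 r() → 45 has no legal effect
sample order e1, e2, e3, e4, e6, e5 stalls at step 3 — e3 r() → 45 has no legal effect

not linearizable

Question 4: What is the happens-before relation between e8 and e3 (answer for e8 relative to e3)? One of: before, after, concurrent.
Answer: after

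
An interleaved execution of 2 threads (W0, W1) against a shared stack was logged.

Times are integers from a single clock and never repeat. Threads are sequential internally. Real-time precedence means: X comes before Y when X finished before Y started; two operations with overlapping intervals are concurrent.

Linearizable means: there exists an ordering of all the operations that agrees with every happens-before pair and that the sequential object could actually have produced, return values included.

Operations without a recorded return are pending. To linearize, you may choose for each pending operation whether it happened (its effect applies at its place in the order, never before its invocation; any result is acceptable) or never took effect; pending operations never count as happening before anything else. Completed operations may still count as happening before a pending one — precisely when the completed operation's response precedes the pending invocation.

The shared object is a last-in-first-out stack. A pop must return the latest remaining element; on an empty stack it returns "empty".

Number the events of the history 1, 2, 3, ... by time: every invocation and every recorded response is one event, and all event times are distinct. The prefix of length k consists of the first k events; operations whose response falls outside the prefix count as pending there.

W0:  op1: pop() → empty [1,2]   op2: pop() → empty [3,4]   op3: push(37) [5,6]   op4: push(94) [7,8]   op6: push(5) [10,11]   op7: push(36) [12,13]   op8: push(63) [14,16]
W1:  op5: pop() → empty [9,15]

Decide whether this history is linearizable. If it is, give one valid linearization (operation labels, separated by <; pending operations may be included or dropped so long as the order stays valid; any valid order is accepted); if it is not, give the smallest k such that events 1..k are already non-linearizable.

not linearizable — minimal violating prefix: 15 events

events 1..14 are fine; event 15 — the response of op5 at time 15 — makes the prefix non-linearizable
no legal order exists: 3 real-time-consistent candidates over 7 completed stack operations, all rejected
include/drop combinations of the 1 pending operation (op8) were all tried; none helps
sample order op1, op2, op3, op4, op5, op6, op7 (pending dropped) stalls at step 5 — op5 pop() → empty has no legal effect
sample order op1, op2, op3, op4, op6, op5, op7 (pending dropped) stalls at step 6 — op5 pop() → empty has no legal effect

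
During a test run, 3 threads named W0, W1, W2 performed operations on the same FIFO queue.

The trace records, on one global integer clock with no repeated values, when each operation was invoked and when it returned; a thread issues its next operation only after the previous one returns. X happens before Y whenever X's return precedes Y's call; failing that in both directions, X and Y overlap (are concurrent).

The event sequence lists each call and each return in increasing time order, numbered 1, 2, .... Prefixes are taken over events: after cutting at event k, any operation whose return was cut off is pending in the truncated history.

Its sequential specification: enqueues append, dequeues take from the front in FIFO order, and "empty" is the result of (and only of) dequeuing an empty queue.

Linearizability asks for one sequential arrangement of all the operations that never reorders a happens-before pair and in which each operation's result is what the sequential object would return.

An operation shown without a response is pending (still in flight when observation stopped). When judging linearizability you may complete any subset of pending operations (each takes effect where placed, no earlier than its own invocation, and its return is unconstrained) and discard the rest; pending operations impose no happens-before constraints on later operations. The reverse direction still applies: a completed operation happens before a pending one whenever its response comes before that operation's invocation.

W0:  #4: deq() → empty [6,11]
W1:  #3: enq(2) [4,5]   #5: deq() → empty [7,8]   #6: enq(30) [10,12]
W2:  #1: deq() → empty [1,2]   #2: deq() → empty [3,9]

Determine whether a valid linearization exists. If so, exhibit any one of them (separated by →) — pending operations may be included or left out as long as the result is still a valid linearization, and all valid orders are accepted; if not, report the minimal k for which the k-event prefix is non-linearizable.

cut after 10 events: linearizable; cut after 11 events (#4 responds, time 11): not linearizable
all 8 real-time-respecting orders fail — 5 completed FIFO queue operations, no legal replay
every completion of the 1 pending operation (#6) was checked; none linearizes
sample order #1, #2, #3, #4, #5 (pending dropped) stalls at step 4 — #4 deq() → empty has no legal effect
sample order #1, #2, #3, #5, #4 (pending dropped) stalls at step 4 — #5 deq() → empty has no legal effect

not linearizable — minimal violating prefix: 11 events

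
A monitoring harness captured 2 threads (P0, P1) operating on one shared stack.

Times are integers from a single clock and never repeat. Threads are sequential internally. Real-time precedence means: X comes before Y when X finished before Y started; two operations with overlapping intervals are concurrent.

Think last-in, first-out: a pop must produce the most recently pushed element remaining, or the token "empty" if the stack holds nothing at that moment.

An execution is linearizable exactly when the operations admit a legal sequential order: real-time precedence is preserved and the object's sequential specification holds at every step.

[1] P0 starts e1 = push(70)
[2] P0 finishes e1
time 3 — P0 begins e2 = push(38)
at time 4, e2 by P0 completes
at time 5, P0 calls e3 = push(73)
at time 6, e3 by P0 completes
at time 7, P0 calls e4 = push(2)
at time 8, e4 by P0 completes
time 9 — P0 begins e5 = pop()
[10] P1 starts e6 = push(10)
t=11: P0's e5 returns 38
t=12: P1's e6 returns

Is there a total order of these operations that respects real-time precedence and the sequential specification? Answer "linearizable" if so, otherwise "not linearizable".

not linearizable

events 1..10 are fine; event 11 — the response of e5 at time 11 — makes the prefix non-linearizable
a single order respects real time; the 5 completed stack operations fail replay along it
no completion choice of the 1 pending operation (e6) rescues it — every subset was tried
for example e1, e2, e3, e4, e5 (pending dropped) fails at step 5: e5 pop() → 38 is not legal there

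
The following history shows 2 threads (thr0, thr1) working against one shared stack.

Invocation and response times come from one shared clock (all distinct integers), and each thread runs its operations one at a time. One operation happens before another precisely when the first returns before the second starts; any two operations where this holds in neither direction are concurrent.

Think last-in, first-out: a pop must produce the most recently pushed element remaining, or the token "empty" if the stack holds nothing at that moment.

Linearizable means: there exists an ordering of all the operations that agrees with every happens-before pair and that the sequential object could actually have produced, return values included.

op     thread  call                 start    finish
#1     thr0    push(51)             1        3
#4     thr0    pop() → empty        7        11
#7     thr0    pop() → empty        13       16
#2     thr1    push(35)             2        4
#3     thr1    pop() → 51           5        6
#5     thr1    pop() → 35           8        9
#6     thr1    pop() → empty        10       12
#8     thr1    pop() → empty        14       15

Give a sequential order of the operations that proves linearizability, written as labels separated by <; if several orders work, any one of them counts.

after step 1 (#2 push(35)): stack <35>
after step 2 (#1 push(51)): stack <35,51>
after step 3 (#3 pop() → 51): stack <35>
after step 4 (#5 pop() → 35): stack <>
after step 5 (#4 pop() → empty): stack <>
after step 6 (#6 pop() → empty): stack <>
after step 7 (#7 pop() → empty): stack <>
after step 8 (#8 pop() → empty): stack <>

#2 < #1 < #3 < #5 < #4 < #6 < #7 < #8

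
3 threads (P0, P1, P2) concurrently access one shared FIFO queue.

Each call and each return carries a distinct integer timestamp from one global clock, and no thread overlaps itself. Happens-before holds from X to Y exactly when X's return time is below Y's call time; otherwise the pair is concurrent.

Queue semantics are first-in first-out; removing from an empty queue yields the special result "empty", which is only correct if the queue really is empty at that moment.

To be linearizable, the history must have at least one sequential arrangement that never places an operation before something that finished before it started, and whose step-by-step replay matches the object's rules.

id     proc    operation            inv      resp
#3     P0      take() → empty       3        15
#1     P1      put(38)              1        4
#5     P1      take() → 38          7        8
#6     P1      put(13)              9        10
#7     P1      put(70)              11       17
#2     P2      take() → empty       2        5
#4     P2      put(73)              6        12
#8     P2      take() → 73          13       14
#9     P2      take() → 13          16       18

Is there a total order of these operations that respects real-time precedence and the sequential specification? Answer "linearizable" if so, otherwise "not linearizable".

linearizable

one valid linearization: #2, #1, #5, #3, #4, #6, #7, #8, #9
1. #2 take() → empty, leaving queue <>
2. #1 put(38), leaving queue <38>
3. #5 take() → 38, leaving queue <>
4. #3 take() → empty, leaving queue <>
5. #4 put(73), leaving queue <73>
6. #6 put(13), leaving queue <73,13>
7. #7 put(70), leaving queue <73,13,70>
8. #8 take() → 73, leaving queue <13,70>
9. #9 take() → 13, leaving queue <70>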